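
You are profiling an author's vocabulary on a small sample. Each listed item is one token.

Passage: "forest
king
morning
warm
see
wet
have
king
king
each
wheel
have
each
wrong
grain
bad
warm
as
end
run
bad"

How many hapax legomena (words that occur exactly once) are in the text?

10

Frequencies: king:3, warm:2, have:2, each:2, bad:2, forest:1, morning:1, see:1, wet:1, wheel:1, wrong:1, grain:1, as:1, end:1, run:1
Hapax (freq=1): as, end, forest, grain, morning, run, see, wet, wheel, wrong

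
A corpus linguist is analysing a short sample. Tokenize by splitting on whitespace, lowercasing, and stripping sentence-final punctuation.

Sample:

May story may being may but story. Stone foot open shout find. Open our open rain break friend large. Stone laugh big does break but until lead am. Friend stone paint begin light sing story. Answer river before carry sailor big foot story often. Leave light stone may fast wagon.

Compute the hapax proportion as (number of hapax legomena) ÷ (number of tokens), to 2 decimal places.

0.46

Frequencies: may:4, story:4, stone:4, open:3, but:2, foot:2, break:2, friend:2, big:2, light:2, being:1, shout:1, find:1, our:1, rain:1, large:1, laugh:1, does:1, until:1, lead:1, … (13 more, each freq 1)
Hapax count = 23; token count = 50.
Ratio = 23 / 50 = 0.46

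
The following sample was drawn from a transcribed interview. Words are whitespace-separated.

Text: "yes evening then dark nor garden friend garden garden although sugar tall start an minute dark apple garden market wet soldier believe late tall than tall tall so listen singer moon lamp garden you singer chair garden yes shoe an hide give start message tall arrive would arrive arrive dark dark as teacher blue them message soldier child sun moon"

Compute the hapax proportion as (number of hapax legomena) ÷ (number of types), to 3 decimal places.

Frequencies: garden:6, tall:5, dark:4, arrive:3, yes:2, start:2, an:2, soldier:2, singer:2, moon:2, message:2, evening:1, then:1, nor:1, friend:1, although:1, sugar:1, minute:1, apple:1, market:1, … (19 more, each freq 1)
Hapax count = 28; type count = 39.
Ratio = 28 / 39 = 0.718

0.718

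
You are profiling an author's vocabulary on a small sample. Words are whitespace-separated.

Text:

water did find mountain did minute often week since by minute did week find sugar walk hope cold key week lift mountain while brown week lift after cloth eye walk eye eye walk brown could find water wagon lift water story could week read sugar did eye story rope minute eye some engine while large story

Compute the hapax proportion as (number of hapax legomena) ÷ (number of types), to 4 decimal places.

Frequencies: week:5, eye:5, did:4, water:3, find:3, minute:3, walk:3, lift:3, story:3, mountain:2, sugar:2, while:2, brown:2, could:2, often:1, since:1, by:1, hope:1, cold:1, key:1, … (8 more, each freq 1)
Hapax count = 14; type count = 28.
Ratio = 14 / 28 = 0.5000

0.5000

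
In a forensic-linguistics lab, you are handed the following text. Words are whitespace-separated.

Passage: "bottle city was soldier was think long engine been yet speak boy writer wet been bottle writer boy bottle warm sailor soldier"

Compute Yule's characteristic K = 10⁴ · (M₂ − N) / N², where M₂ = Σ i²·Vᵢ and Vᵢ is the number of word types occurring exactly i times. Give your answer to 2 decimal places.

Frequencies: bottle:3, was:2, soldier:2, been:2, boy:2, writer:2, city:1, think:1, long:1, engine:1, yet:1, speak:1, wet:1, warm:1, sailor:1
N = 22. Frequency spectrum: V_1=9, V_2=5, V_3=1
M₂ = 1²·9 + 2²·5 + 3²·1 = 38
K = 10000 × (38 − 22) / 22² = 330.58

330.58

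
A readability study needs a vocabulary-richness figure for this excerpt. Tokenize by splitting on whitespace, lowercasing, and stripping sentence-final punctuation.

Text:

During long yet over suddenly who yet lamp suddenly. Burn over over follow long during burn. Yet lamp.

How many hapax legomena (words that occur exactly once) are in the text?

Frequencies: yet:3, over:3, during:2, long:2, suddenly:2, lamp:2, burn:2, who:1, follow:1
Hapax (freq=1): follow, who

2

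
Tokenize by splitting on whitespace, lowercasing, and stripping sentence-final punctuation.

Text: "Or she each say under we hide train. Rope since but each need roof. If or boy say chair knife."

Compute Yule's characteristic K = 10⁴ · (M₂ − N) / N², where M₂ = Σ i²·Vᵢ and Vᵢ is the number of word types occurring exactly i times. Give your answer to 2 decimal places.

Frequencies: or:2, each:2, say:2, she:1, under:1, we:1, hide:1, train:1, rope:1, since:1, but:1, need:1, roof:1, if:1, boy:1, chair:1, knife:1
N = 20. Frequency spectrum: V_1=14, V_2=3
M₂ = 1²·14 + 2²·3 = 26
K = 10000 × (26 − 20) / 20² = 150.00

150.00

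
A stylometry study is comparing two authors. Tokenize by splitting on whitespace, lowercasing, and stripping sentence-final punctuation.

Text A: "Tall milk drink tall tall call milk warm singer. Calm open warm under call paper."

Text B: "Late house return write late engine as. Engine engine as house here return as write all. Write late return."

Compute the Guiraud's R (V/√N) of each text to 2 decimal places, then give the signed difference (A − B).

A: V=10, N=15, R=2.58
B: V=8, N=19, R=1.84
Difference = 2.58 − 1.84 = 0.74

0.74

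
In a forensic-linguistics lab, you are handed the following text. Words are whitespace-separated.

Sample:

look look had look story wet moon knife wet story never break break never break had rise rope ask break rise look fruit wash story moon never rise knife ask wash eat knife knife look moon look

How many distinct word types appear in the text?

14

Distinct types: {ask, break, eat, fruit, had, knife, look, moon, never, rise, rope, story, wash, wet}
V = 14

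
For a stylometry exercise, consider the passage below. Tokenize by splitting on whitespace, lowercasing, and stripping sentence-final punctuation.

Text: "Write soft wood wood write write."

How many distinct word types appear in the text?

Distinct types: {soft, wood, write}
V = 3

3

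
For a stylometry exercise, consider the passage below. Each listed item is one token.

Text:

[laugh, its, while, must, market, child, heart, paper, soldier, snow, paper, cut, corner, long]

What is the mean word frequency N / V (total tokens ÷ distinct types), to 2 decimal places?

1.08

N = 14 tokens, V = 13 types.
Mean frequency = N / V = 14 / 13 = 1.08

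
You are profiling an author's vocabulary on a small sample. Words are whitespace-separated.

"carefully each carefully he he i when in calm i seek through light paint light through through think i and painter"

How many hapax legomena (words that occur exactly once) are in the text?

Frequencies: i:3, through:3, carefully:2, he:2, light:2, each:1, when:1, in:1, calm:1, seek:1, paint:1, think:1, and:1, painter:1
Hapax (freq=1): and, calm, each, in, paint, painter, seek, think, when

9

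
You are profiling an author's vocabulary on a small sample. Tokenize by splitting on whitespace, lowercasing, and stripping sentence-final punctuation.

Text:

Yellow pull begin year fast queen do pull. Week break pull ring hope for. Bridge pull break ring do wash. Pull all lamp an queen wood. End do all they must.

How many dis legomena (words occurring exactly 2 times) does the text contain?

Frequencies: pull:5, do:3, queen:2, break:2, ring:2, all:2, yellow:1, begin:1, year:1, fast:1, week:1, hope:1, for:1, bridge:1, wash:1, lamp:1, an:1, wood:1, end:1, they:1, … (1 more, each freq 1)
Words with frequency 2: all, break, queen, ring

4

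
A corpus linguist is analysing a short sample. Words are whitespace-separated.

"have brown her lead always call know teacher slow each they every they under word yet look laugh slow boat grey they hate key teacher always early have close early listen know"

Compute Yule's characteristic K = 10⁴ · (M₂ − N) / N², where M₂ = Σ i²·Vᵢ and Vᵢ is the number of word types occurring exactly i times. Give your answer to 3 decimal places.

Frequencies: they:3, have:2, always:2, know:2, teacher:2, slow:2, early:2, brown:1, her:1, lead:1, call:1, each:1, every:1, under:1, word:1, yet:1, look:1, laugh:1, boat:1, grey:1, … (4 more, each freq 1)
N = 32. Frequency spectrum: V_1=17, V_2=6, V_3=1
M₂ = 1²·17 + 2²·6 + 3²·1 = 50
K = 10000 × (50 − 32) / 32² = 175.781

175.781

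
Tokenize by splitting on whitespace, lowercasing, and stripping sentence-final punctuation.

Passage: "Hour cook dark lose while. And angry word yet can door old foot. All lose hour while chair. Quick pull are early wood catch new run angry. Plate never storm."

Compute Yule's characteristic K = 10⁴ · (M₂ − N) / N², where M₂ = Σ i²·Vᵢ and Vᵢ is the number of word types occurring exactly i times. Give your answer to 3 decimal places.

88.889

Frequencies: hour:2, lose:2, while:2, angry:2, cook:1, dark:1, and:1, word:1, yet:1, can:1, door:1, old:1, foot:1, all:1, chair:1, quick:1, pull:1, are:1, early:1, wood:1, … (6 more, each freq 1)
N = 30. Frequency spectrum: V_1=22, V_2=4
M₂ = 1²·22 + 2²·4 = 38
K = 10000 × (38 − 30) / 30² = 88.889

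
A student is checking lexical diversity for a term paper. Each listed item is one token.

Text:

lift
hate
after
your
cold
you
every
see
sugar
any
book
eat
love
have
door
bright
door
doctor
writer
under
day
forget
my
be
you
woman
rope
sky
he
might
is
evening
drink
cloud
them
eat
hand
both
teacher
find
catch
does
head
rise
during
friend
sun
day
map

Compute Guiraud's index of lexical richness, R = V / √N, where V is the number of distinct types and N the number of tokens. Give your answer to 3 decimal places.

6.429

N = 49, V = 45.
√N = 7.000000
R = 45 / 7.000000 = 6.429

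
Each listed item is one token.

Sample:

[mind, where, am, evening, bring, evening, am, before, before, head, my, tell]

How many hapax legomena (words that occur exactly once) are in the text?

Frequencies: am:2, evening:2, before:2, mind:1, where:1, bring:1, head:1, my:1, tell:1
Hapax (freq=1): bring, head, mind, my, tell, where

6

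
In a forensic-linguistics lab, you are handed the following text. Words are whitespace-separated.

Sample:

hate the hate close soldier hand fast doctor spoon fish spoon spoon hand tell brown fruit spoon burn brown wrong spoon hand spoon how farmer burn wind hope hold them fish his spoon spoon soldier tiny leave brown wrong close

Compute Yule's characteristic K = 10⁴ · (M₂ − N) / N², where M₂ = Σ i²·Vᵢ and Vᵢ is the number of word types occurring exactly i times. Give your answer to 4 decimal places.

Frequencies: spoon:8, hand:3, brown:3, hate:2, close:2, soldier:2, fish:2, burn:2, wrong:2, the:1, fast:1, doctor:1, tell:1, fruit:1, how:1, farmer:1, wind:1, hope:1, hold:1, them:1, … (3 more, each freq 1)
N = 40. Frequency spectrum: V_1=14, V_2=6, V_3=2, V_8=1
M₂ = 1²·14 + 2²·6 + 3²·2 + 8²·1 = 120
K = 10000 × (120 − 40) / 40² = 500.0000

500.0000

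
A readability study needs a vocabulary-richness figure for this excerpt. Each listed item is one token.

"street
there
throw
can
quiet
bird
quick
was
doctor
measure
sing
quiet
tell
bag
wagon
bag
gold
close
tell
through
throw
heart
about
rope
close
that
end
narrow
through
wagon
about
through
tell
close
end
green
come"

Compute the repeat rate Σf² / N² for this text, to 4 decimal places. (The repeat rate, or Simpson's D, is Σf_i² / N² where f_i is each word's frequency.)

0.0489

Frequencies: tell:3, close:3, through:3, throw:2, quiet:2, bag:2, wagon:2, about:2, end:2, street:1, there:1, can:1, bird:1, quick:1, was:1, doctor:1, measure:1, sing:1, gold:1, heart:1, … (5 more, each freq 1)
Σf² = 67; N² = 1369
Repeat rate = 67 / 1369 = 0.0489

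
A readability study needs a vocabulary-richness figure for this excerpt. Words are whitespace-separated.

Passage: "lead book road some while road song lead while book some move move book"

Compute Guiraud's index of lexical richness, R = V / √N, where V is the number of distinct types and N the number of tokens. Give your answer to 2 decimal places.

1.87

N = 14, V = 7.
√N = 3.741657
R = 7 / 3.741657 = 1.87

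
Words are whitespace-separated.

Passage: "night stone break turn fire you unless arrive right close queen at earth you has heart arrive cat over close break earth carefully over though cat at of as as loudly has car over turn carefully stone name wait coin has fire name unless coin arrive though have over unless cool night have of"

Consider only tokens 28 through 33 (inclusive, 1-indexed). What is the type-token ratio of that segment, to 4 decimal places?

Segment tokens 28–33: of, as, as, loudly, has, car
Segment N = 6, segment V = 5.
TTR = 5 / 6 = 0.8333

0.8333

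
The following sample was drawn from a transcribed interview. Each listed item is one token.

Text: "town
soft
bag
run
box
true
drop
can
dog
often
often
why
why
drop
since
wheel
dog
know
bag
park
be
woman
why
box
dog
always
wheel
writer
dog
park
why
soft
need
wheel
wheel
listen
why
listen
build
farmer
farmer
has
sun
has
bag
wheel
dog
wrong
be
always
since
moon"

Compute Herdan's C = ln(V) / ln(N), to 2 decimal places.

0.83

N = 52, V = 27.
ln(V) = 3.295837, ln(N) = 3.951244
C = 3.295837 / 3.951244 = 0.83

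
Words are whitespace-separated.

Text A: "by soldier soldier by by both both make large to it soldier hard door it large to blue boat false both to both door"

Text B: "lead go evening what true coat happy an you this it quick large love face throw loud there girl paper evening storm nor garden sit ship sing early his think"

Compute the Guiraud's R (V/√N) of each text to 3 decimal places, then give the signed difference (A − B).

A: V=12, N=24, R=2.449
B: V=29, N=30, R=5.295
Difference = 2.449 − 5.295 = -2.846

-2.846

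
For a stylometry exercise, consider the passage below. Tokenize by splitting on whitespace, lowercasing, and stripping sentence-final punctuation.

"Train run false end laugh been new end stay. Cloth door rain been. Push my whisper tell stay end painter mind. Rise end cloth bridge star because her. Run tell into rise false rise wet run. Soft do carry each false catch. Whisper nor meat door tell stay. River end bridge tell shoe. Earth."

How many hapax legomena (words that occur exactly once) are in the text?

23

Frequencies: end:5, tell:4, run:3, false:3, stay:3, rise:3, been:2, cloth:2, door:2, whisper:2, bridge:2, train:1, laugh:1, new:1, rain:1, push:1, my:1, painter:1, mind:1, star:1, … (14 more, each freq 1)
Hapax (freq=1): because, carry, catch, do, each, earth, her, into, laugh, meat, mind, my, new, nor, painter, push, rain, river, shoe, soft, star, train, wet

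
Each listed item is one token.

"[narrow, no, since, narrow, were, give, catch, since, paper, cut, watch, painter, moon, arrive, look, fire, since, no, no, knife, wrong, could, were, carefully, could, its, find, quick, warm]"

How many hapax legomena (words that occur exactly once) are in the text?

Frequencies: no:3, since:3, narrow:2, were:2, could:2, give:1, catch:1, paper:1, cut:1, watch:1, painter:1, moon:1, arrive:1, look:1, fire:1, knife:1, wrong:1, carefully:1, its:1, find:1, … (2 more, each freq 1)
Hapax (freq=1): arrive, carefully, catch, cut, find, fire, give, its, knife, look, moon, painter, paper, quick, warm, watch, wrong

17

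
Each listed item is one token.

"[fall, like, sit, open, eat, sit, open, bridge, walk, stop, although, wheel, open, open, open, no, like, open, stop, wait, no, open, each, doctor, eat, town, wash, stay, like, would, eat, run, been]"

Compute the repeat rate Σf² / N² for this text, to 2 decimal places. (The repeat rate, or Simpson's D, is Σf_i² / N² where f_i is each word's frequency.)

Frequencies: open:7, like:3, eat:3, sit:2, stop:2, no:2, fall:1, bridge:1, walk:1, although:1, wheel:1, wait:1, each:1, doctor:1, town:1, wash:1, stay:1, would:1, run:1, been:1
Σf² = 93; N² = 1089
Repeat rate = 93 / 1089 = 0.09

0.09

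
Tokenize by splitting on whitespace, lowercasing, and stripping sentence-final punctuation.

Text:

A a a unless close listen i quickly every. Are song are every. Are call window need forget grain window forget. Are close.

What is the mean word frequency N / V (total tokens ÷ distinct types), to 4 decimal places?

1.6429

N = 23 tokens, V = 14 types.
Mean frequency = N / V = 23 / 14 = 1.6429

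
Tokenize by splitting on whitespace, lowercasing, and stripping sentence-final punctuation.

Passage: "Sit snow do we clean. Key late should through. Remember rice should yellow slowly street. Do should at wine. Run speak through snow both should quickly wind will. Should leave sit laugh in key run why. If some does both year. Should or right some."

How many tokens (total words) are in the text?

Tokens: sit, snow, do, we, clean, key, late, should, through, remember, rice, should, yellow, slowly, street, do, should, at, wine, run, speak, through, snow, both, should, quickly, wind, will, should, leave, sit, laugh, in, key, run, why, if, some, does, both, year, should, or, right, some
N = 45

45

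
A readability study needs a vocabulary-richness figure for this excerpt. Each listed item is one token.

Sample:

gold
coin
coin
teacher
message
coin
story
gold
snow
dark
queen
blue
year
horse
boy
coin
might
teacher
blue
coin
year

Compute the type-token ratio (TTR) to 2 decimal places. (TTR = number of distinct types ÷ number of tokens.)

0.62

N = 21 tokens, V = 13 types.
TTR = V / N = 13 / 21 = 0.62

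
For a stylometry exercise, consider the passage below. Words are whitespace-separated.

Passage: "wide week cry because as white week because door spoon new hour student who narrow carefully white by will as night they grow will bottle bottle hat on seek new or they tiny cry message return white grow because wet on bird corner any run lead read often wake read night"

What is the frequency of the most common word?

Frequencies: because:3, white:3, week:2, cry:2, as:2, new:2, will:2, night:2, they:2, grow:2, bottle:2, on:2, read:2, wide:1, door:1, spoon:1, hour:1, student:1, who:1, narrow:1, … (16 more, each freq 1)
Most common: 'because' with frequency 3.

3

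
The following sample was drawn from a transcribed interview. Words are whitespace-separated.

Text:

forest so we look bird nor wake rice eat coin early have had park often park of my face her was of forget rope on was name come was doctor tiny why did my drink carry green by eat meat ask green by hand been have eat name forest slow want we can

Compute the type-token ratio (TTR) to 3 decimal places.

0.755

N = 53 tokens, V = 40 types.
TTR = V / N = 40 / 53 = 0.755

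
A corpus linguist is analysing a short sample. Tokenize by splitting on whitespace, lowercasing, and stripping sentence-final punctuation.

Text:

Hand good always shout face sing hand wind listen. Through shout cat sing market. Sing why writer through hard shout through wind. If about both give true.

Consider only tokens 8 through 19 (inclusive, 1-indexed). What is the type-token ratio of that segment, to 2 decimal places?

Segment tokens 8–19: wind, listen, through, shout, cat, sing, market, sing, why, writer, through, hard
Segment N = 12, segment V = 10.
TTR = 10 / 12 = 0.83

0.83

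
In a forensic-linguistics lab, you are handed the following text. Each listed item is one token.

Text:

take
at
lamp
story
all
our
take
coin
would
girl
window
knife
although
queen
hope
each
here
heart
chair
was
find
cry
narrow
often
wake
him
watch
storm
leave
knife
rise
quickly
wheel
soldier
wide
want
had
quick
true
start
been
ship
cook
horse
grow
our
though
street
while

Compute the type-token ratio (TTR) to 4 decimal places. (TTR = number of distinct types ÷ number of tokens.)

N = 49 tokens, V = 46 types.
TTR = V / N = 46 / 49 = 0.9388

0.9388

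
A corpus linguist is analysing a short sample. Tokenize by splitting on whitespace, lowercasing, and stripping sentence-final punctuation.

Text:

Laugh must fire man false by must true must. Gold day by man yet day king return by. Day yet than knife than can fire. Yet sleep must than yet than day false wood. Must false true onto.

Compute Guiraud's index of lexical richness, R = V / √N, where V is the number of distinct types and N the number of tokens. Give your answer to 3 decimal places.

2.920

N = 38, V = 18.
√N = 6.164414
R = 18 / 6.164414 = 2.920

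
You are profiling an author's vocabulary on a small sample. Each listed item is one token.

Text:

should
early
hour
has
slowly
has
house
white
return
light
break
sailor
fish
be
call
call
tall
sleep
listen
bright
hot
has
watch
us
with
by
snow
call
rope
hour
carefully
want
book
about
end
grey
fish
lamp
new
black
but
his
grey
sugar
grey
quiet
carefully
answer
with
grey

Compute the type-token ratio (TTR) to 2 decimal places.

0.78

N = 50 tokens, V = 39 types.
TTR = V / N = 39 / 50 = 0.78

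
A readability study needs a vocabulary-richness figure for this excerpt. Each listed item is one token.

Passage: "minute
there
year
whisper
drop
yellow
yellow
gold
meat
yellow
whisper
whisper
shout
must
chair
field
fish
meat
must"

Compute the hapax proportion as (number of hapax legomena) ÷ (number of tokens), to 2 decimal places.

Frequencies: whisper:3, yellow:3, meat:2, must:2, minute:1, there:1, year:1, drop:1, gold:1, shout:1, chair:1, field:1, fish:1
Hapax count = 9; token count = 19.
Ratio = 9 / 19 = 0.47

0.47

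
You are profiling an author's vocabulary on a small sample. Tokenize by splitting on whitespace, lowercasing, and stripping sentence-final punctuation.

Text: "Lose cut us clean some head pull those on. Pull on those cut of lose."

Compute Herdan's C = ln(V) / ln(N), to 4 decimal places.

N = 15, V = 10.
ln(V) = 2.302585, ln(N) = 2.708050
C = 2.302585 / 2.708050 = 0.8503

0.8503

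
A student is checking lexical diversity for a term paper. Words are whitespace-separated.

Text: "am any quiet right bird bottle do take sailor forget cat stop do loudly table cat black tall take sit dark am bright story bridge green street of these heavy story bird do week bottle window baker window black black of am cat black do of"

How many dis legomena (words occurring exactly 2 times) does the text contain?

5

Frequencies: do:4, black:4, am:3, cat:3, of:3, bird:2, bottle:2, take:2, story:2, window:2, any:1, quiet:1, right:1, sailor:1, forget:1, stop:1, loudly:1, table:1, tall:1, sit:1, … (9 more, each freq 1)
Words with frequency 2: bird, bottle, story, take, window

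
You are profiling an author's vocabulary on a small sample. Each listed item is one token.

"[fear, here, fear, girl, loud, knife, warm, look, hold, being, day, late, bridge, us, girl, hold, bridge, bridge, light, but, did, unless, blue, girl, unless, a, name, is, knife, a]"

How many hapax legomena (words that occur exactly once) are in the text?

Frequencies: girl:3, bridge:3, fear:2, knife:2, hold:2, unless:2, a:2, here:1, loud:1, warm:1, look:1, being:1, day:1, late:1, us:1, light:1, but:1, did:1, blue:1, name:1, … (1 more, each freq 1)
Hapax (freq=1): being, blue, but, day, did, here, is, late, light, look, loud, name, us, warm

14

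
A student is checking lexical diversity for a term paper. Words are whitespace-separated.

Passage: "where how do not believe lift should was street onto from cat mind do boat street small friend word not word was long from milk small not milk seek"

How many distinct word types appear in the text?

20

Distinct types: {believe, boat, cat, do, friend, from, how, lift, long, milk, mind, not, onto, seek, should, small, street, was, where, word}
V = 20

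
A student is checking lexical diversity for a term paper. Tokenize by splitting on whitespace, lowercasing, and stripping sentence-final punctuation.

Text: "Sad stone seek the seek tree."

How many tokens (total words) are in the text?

Tokens: sad, stone, seek, the, seek, tree
N = 6

6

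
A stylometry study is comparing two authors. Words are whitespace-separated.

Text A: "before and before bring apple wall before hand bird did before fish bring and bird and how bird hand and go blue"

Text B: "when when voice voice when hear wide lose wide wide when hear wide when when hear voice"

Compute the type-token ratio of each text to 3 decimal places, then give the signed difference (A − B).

0.251

TTR(A) = 12/22 = 0.545
TTR(B) = 5/17 = 0.294
Difference = 0.545 − 0.294 = 0.251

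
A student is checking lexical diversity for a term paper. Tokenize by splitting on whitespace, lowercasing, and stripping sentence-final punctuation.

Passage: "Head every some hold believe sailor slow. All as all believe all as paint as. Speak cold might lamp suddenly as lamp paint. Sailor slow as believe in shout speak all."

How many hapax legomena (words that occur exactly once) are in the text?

Frequencies: as:5, all:4, believe:3, sailor:2, slow:2, paint:2, speak:2, lamp:2, head:1, every:1, some:1, hold:1, cold:1, might:1, suddenly:1, in:1, shout:1
Hapax (freq=1): cold, every, head, hold, in, might, shout, some, suddenly

9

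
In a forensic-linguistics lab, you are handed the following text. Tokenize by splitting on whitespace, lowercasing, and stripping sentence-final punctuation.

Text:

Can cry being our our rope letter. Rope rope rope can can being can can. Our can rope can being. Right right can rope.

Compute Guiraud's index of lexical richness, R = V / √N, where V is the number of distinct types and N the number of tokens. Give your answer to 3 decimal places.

1.429

N = 24, V = 7.
√N = 4.898979
R = 7 / 4.898979 = 1.429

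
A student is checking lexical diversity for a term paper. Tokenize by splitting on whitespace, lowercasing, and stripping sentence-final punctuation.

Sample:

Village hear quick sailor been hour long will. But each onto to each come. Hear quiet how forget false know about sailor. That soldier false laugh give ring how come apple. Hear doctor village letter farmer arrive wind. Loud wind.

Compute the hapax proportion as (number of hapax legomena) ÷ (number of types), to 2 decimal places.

Frequencies: hear:3, village:2, sailor:2, each:2, come:2, how:2, false:2, wind:2, quick:1, been:1, hour:1, long:1, will:1, but:1, onto:1, to:1, quiet:1, forget:1, know:1, about:1, … (11 more, each freq 1)
Hapax count = 23; type count = 31.
Ratio = 23 / 31 = 0.74

0.74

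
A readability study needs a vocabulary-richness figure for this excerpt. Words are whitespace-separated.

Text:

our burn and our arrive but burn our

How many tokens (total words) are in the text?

8

Tokens: our, burn, and, our, arrive, but, burn, our
N = 8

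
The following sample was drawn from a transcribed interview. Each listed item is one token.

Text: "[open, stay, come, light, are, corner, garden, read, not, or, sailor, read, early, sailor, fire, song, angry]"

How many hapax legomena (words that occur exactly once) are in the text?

Frequencies: read:2, sailor:2, open:1, stay:1, come:1, light:1, are:1, corner:1, garden:1, not:1, or:1, early:1, fire:1, song:1, angry:1
Hapax (freq=1): angry, are, come, corner, early, fire, garden, light, not, open, or, song, stay

13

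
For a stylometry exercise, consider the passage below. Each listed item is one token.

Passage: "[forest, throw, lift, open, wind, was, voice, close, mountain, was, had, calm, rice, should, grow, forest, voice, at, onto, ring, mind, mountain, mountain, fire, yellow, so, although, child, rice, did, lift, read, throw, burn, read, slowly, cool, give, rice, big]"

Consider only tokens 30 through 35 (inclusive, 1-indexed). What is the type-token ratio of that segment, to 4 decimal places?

Segment tokens 30–35: did, lift, read, throw, burn, read
Segment N = 6, segment V = 5.
TTR = 5 / 6 = 0.8333

0.8333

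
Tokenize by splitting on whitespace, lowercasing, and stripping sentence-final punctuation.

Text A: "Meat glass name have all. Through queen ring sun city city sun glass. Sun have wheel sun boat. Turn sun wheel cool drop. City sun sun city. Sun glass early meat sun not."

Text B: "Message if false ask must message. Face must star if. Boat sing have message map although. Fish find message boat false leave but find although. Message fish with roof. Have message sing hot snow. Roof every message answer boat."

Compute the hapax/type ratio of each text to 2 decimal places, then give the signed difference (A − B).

0.15

A: hapax=11, V=17, ratio=0.65
B: hapax=11, V=22, ratio=0.50
Difference = 0.65 − 0.50 = 0.15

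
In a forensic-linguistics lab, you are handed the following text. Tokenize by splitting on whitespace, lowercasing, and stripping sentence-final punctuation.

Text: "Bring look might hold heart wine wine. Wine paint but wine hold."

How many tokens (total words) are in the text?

Tokens: bring, look, might, hold, heart, wine, wine, wine, paint, but, wine, hold
N = 12

12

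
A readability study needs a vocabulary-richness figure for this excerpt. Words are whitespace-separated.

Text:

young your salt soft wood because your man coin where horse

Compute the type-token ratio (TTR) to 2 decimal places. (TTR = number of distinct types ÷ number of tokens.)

N = 11 tokens, V = 10 types.
TTR = V / N = 10 / 11 = 0.91

0.91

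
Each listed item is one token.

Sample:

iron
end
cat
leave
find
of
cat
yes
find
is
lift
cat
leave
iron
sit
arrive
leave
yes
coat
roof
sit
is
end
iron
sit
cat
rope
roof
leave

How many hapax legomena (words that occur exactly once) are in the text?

5

Frequencies: cat:4, leave:4, iron:3, sit:3, end:2, find:2, yes:2, is:2, roof:2, of:1, lift:1, arrive:1, coat:1, rope:1
Hapax (freq=1): arrive, coat, lift, of, rope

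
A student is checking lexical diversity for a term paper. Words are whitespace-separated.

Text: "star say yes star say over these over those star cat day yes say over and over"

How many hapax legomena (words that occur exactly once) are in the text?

Frequencies: over:4, star:3, say:3, yes:2, these:1, those:1, cat:1, day:1, and:1
Hapax (freq=1): and, cat, day, these, those

5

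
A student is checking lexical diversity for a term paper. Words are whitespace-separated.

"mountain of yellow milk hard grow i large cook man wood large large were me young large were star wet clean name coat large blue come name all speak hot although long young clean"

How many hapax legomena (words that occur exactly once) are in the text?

21

Frequencies: large:5, were:2, young:2, clean:2, name:2, mountain:1, of:1, yellow:1, milk:1, hard:1, grow:1, i:1, cook:1, man:1, wood:1, me:1, star:1, wet:1, coat:1, blue:1, … (6 more, each freq 1)
Hapax (freq=1): all, although, blue, coat, come, cook, grow, hard, hot, i, long, man, me, milk, mountain, of, speak, star, wet, wood, yellow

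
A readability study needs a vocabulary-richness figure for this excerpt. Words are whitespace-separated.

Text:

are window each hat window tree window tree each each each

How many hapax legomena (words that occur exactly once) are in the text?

Frequencies: each:4, window:3, tree:2, are:1, hat:1
Hapax (freq=1): are, hat

2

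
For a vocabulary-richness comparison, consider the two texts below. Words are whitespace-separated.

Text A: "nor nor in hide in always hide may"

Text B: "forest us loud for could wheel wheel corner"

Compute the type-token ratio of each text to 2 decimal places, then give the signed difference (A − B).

-0.25

TTR(A) = 5/8 = 0.63
TTR(B) = 7/8 = 0.88
Difference = 0.63 − 0.88 = -0.25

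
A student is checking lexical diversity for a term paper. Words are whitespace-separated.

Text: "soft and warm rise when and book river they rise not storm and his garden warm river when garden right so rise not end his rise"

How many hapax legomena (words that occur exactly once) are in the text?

Frequencies: rise:4, and:3, warm:2, when:2, river:2, not:2, his:2, garden:2, soft:1, book:1, they:1, storm:1, right:1, so:1, end:1
Hapax (freq=1): book, end, right, so, soft, storm, they

7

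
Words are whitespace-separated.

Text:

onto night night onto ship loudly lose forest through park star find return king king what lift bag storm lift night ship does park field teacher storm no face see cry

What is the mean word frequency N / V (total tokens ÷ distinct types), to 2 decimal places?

N = 31 tokens, V = 23 types.
Mean frequency = N / V = 31 / 23 = 1.35

1.35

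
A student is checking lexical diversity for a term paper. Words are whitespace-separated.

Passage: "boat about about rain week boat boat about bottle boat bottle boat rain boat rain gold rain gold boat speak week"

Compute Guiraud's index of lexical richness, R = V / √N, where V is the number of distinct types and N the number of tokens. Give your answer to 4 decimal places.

N = 21, V = 7.
√N = 4.582576
R = 7 / 4.582576 = 1.5275

1.5275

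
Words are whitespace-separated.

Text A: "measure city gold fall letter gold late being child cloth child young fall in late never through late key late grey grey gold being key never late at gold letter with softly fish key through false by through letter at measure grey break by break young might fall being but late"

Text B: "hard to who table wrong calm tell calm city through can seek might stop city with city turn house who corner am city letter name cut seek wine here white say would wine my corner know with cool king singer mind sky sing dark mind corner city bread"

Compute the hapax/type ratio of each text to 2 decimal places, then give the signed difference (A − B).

A: hapax=9, V=24, ratio=0.38
B: hapax=28, V=36, ratio=0.78
Difference = 0.38 − 0.78 = -0.40

-0.40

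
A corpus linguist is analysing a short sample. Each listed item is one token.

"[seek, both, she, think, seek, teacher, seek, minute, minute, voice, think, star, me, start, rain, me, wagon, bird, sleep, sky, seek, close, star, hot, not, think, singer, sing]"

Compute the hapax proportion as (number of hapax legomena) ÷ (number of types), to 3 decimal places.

Frequencies: seek:4, think:3, minute:2, star:2, me:2, both:1, she:1, teacher:1, voice:1, start:1, rain:1, wagon:1, bird:1, sleep:1, sky:1, close:1, hot:1, not:1, singer:1, sing:1
Hapax count = 15; type count = 20.
Ratio = 15 / 20 = 0.750

0.750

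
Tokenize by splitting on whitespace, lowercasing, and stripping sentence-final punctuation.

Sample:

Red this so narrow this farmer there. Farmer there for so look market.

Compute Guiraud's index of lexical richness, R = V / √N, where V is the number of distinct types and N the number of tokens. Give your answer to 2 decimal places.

2.50

N = 13, V = 9.
√N = 3.605551
R = 9 / 3.605551 = 2.50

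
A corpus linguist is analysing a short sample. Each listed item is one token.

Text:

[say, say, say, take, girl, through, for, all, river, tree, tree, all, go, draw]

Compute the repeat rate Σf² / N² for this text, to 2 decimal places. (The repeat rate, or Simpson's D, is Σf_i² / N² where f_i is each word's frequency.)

0.12

Frequencies: say:3, all:2, tree:2, take:1, girl:1, through:1, for:1, river:1, go:1, draw:1
Σf² = 24; N² = 196
Repeat rate = 24 / 196 = 0.12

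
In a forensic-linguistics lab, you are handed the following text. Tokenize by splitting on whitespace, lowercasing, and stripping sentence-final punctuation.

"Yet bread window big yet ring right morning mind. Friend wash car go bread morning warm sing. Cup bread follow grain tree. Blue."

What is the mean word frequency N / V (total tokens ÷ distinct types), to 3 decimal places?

1.211

N = 23 tokens, V = 19 types.
Mean frequency = N / V = 23 / 19 = 1.211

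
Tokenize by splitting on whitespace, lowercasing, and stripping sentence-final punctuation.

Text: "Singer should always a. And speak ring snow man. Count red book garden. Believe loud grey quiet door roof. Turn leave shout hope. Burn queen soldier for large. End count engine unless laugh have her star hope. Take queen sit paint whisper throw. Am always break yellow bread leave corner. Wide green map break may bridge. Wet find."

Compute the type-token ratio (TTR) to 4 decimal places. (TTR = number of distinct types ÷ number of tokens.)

0.8966

N = 58 tokens, V = 52 types.
TTR = V / N = 52 / 58 = 0.8966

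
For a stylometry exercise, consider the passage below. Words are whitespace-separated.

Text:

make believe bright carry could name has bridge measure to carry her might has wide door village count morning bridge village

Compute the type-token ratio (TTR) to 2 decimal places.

0.81

N = 21 tokens, V = 17 types.
TTR = V / N = 17 / 21 = 0.81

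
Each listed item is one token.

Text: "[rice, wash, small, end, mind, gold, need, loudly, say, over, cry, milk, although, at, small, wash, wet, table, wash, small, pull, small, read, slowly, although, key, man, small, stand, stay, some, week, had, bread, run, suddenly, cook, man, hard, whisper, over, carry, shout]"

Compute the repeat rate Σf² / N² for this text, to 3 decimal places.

0.041

Frequencies: small:5, wash:3, over:2, although:2, man:2, rice:1, end:1, mind:1, gold:1, need:1, loudly:1, say:1, cry:1, milk:1, at:1, wet:1, table:1, pull:1, read:1, slowly:1, … (14 more, each freq 1)
Σf² = 75; N² = 1849
Repeat rate = 75 / 1849 = 0.041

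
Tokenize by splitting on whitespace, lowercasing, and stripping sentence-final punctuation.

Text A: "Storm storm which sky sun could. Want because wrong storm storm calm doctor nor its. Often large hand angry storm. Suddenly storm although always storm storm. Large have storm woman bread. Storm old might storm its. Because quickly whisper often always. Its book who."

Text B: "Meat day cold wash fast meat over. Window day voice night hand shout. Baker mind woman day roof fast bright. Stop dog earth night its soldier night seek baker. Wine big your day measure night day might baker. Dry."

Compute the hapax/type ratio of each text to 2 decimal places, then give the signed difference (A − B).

-0.03

A: hapax=22, V=28, ratio=0.79
B: hapax=23, V=28, ratio=0.82
Difference = 0.79 − 0.82 = -0.03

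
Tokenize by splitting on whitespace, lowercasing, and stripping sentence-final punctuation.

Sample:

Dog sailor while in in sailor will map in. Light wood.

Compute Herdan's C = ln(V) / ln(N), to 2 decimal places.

N = 11, V = 8.
ln(V) = 2.079442, ln(N) = 2.397895
C = 2.079442 / 2.397895 = 0.87

0.87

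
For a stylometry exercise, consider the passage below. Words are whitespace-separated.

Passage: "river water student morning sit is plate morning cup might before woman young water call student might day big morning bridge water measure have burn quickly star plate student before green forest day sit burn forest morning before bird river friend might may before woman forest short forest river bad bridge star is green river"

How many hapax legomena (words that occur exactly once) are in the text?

Frequencies: river:4, morning:4, before:4, forest:4, water:3, student:3, might:3, sit:2, is:2, plate:2, woman:2, day:2, bridge:2, burn:2, star:2, green:2, cup:1, young:1, call:1, big:1, … (8 more, each freq 1)
Hapax (freq=1): bad, big, bird, call, cup, friend, have, may, measure, quickly, short, young

12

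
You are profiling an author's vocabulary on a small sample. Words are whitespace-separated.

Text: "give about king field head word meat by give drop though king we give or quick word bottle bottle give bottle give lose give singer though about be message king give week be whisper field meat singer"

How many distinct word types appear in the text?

20

Distinct types: {about, be, bottle, by, drop, field, give, head, king, lose, meat, message, or, quick, singer, though, we, week, whisper, word}
V = 20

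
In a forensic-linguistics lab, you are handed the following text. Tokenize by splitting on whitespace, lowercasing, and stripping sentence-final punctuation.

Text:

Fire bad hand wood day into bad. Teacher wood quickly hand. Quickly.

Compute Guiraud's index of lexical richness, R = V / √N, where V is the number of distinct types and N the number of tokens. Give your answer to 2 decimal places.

2.31

N = 12, V = 8.
√N = 3.464102
R = 8 / 3.464102 = 2.31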